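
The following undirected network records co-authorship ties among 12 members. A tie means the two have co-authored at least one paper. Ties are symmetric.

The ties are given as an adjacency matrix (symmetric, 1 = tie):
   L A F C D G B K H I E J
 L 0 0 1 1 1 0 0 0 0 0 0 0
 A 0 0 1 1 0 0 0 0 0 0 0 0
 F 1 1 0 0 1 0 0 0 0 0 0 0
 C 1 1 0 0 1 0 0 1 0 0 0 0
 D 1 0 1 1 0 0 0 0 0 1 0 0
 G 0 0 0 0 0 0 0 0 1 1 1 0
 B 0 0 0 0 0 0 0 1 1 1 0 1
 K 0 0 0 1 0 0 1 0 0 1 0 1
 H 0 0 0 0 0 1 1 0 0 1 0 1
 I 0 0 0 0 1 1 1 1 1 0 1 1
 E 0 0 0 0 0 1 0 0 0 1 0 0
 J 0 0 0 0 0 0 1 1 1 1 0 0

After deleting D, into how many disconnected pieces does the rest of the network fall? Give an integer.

1

D's neighbors (C, F, I, and L) remain reachable from one another through other ties, so the rest of the network stays in one piece.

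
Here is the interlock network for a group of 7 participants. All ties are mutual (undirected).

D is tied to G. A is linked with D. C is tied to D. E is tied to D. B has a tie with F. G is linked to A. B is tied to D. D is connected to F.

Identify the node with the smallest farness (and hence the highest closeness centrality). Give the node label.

Farness (sum of distances to all others) for each node — A:10, B:10, C:11, D:6, E:11, F:10, G:10.
The smallest farness is 6, for D, so D has the highest closeness.

D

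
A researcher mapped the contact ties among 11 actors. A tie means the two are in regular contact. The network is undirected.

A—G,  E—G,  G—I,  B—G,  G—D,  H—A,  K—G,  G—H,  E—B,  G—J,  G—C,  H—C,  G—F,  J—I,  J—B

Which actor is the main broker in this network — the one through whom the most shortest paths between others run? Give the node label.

Unnormalized betweenness of each node: A:0, B:1/2, C:0, D:0, E:0, F:0, G:77/2, H:1/2, I:0, J:1/2, K:0.
G has the largest value, 77/2, making it the main broker — the node through which the most shortest paths run.

G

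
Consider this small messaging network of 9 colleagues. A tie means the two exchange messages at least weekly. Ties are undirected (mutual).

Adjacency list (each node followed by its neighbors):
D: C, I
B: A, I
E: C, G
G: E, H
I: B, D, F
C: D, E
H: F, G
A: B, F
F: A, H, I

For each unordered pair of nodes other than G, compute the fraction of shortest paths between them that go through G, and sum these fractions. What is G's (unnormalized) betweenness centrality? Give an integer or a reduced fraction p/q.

Pairs whose geodesics pass through G — C–H: 1; E–H: 1; E–F: 1; E–A: 1.
All other pairs contribute 0.
Summing the contributions gives betweenness(G) = 4.

4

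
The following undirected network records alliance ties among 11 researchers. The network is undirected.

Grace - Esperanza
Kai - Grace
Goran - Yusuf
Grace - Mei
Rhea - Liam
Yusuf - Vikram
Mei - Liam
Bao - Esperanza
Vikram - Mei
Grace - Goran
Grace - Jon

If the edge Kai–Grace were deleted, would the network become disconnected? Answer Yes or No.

Yes

Without the Kai–Grace edge there is no alternate route between Kai and Grace, so the network disconnects. It is a bridge.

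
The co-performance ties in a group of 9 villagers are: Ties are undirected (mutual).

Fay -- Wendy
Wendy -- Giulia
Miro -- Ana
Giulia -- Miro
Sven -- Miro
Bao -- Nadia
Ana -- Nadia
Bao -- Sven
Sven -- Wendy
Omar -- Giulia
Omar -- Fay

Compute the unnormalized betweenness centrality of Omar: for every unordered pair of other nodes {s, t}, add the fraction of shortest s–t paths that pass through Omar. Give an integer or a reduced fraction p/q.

Pairs whose geodesics pass through Omar — Ana–Fay: 1/3; Miro–Fay: 1/3; Giulia–Fay: 1/2.
All other pairs contribute 0.
Summing the contributions gives betweenness(Omar) = 7/6.

7/6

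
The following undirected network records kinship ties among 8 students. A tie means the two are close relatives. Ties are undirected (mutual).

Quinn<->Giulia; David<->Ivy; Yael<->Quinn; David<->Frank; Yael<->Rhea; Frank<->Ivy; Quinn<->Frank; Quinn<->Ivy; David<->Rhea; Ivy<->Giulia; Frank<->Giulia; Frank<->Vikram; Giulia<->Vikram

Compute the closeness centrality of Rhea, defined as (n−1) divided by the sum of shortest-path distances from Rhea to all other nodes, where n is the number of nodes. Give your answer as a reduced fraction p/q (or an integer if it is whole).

1/2

Distances from Rhea: David:1, Frank:2, Giulia:3, Ivy:2, Quinn:2, Vikram:3, Yael:1. Sum = 14.
n = 8, so closeness = 7/14 = 1/2.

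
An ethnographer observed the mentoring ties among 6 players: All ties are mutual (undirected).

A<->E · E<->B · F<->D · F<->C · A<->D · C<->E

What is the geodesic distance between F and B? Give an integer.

3

One shortest route is F – C – E – B, which uses 3 edges, and at distance 2 from F we only reach {A, E}, which does not include B. So d(F,B) = 3.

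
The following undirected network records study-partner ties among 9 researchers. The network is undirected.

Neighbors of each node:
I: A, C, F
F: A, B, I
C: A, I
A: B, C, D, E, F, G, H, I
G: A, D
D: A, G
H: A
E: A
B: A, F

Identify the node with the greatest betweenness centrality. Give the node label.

Unnormalized betweenness of each node: A:23, B:0, C:0, D:0, E:0, F:1/2, G:0, H:0, I:1/2.
A has the largest value, 23, making it the main broker — the node through which the most shortest paths run.

A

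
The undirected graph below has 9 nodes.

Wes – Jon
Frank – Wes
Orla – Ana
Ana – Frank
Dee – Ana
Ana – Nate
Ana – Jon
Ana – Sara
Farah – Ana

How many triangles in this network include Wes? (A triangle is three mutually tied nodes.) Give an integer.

Wes's neighbors are Frank and Jon, but none of them are tied to each other, so no triangle contains Wes.

0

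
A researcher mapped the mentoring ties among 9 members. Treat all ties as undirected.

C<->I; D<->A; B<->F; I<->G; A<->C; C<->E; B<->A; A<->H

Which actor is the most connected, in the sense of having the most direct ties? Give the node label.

Degrees — A:4, B:2, C:3, D:1, E:1, F:1, G:1, H:1, I:2.
The maximum is 4, attained only by A.

A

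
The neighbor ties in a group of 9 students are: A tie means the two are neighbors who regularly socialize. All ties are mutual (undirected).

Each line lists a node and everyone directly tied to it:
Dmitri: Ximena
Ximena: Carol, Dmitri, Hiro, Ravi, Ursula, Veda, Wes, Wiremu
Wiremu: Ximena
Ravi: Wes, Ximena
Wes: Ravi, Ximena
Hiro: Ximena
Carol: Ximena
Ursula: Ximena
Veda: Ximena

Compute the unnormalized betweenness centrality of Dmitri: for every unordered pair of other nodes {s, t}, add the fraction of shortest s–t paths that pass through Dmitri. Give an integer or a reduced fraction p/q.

0

No shortest path between any pair of other nodes passes through Dmitri.
Summing the contributions gives betweenness(Dmitri) = 0.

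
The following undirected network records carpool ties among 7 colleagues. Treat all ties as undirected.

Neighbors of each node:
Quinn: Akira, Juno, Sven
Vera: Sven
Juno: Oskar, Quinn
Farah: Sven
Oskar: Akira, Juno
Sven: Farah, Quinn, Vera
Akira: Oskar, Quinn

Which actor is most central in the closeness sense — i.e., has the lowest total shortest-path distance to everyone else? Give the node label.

Quinn

Farness (sum of distances to all others) for each node — Akira:12, Farah:15, Juno:12, Oskar:15, Quinn:9, Sven:10, Vera:15.
The smallest farness is 9, for Quinn, so Quinn has the highest closeness.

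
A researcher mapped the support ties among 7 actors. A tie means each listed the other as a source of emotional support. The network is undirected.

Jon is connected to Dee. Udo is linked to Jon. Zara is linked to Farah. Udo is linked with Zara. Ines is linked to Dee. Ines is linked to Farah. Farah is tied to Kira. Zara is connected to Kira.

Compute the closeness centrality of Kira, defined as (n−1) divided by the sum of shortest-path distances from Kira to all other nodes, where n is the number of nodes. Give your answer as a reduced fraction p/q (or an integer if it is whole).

Distances from Kira: Dee:3, Farah:1, Ines:2, Jon:3, Udo:2, Zara:1. Sum = 12.
n = 7, so closeness = 6/12 = 1/2.

1/2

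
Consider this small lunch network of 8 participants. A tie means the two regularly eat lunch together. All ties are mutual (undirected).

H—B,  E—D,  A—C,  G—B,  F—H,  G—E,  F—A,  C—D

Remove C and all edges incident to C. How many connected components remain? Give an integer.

1

C's neighbors (A and D) remain reachable from one another through other ties, so the rest of the network stays in one piece.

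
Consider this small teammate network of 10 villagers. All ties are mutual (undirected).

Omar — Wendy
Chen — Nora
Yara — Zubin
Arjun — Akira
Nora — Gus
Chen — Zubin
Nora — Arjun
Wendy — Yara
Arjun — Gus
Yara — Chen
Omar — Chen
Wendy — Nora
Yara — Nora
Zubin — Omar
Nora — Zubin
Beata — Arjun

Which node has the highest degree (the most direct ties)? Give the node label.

Nora

Degrees — Akira:1, Arjun:4, Beata:1, Chen:4, Gus:2, Nora:6, Omar:3, Wendy:3, Yara:4, Zubin:4.
The maximum is 6, attained only by Nora.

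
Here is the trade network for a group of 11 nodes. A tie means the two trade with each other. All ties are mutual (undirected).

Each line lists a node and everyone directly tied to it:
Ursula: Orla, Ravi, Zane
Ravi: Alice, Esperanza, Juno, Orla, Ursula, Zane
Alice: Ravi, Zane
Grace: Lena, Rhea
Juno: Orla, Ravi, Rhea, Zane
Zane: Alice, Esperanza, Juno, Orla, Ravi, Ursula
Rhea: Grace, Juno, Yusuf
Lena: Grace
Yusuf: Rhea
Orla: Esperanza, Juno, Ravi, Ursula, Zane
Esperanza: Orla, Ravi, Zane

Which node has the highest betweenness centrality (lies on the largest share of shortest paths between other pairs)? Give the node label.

Unnormalized betweenness of each node: Alice:0, Esperanza:0, Grace:9, Juno:24, Lena:0, Orla:11/3, Ravi:23/3, Rhea:23, Ursula:0, Yusuf:0, Zane:23/3.
Juno has the largest value, 24, making it the main broker — the node through which the most shortest paths run.

Juno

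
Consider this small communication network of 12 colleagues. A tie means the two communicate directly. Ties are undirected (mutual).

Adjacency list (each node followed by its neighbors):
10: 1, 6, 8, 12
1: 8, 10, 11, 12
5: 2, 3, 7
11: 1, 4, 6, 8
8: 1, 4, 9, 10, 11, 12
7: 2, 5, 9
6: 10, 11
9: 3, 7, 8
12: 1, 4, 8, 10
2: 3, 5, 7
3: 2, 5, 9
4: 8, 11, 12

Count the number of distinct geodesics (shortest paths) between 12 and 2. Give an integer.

The shortest distance is 4. The length-4 paths are: 12–8–9–3–2; 12–8–9–7–2.
That gives 2 distinct shortest paths.

2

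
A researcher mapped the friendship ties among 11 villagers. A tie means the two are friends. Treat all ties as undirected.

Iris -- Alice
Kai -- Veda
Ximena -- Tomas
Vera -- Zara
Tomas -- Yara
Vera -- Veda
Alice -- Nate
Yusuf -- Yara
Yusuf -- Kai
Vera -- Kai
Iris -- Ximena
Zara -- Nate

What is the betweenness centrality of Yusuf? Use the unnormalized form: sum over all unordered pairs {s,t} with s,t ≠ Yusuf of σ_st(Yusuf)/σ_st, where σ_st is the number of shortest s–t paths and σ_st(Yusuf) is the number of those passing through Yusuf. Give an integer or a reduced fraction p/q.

Pairs whose geodesics pass through Yusuf — Iris–Kai: 1/2; Ximena–Kai: 1; Ximena–Veda: 1; Ximena–Vera: 1/2; Tomas–Kai: 1; Tomas–Veda: 1; Tomas–Vera: 1; Tomas–Zara: 1/2; Yara–Kai: 1; Yara–Veda: 1; Yara–Vera: 1; Yara–Zara: 1; Yara–Nate: 1/2.
All other pairs contribute 0.
Summing the contributions gives betweenness(Yusuf) = 11.

11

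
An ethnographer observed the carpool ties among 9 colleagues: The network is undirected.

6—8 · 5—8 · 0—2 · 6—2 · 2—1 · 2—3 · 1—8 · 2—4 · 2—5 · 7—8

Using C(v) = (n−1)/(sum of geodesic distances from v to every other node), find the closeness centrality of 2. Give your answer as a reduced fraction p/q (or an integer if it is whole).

Distances from 2: 0:1, 1:1, 3:1, 4:1, 5:1, 6:1, 7:3, 8:2. Sum = 11.
n = 9, so closeness = 8/11.

8/11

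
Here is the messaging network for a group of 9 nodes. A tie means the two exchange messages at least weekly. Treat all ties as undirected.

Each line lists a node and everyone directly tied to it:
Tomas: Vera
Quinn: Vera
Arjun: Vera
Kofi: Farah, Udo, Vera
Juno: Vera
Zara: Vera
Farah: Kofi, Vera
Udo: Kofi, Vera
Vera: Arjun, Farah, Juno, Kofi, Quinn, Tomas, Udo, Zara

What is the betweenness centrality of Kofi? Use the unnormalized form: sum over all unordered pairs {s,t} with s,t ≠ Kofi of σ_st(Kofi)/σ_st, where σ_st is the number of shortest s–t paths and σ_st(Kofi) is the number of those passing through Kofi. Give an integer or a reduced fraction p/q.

1/2

Pairs whose geodesics pass through Kofi — Farah–Udo: 1/2.
All other pairs contribute 0.
Summing the contributions gives betweenness(Kofi) = 1/2.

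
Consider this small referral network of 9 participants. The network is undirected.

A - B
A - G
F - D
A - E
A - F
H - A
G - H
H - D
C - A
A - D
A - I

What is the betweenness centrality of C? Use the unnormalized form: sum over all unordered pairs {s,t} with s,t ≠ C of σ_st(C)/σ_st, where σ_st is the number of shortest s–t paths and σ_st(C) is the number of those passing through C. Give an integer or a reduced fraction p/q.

0

No shortest path between any pair of other nodes passes through C.
Summing the contributions gives betweenness(C) = 0.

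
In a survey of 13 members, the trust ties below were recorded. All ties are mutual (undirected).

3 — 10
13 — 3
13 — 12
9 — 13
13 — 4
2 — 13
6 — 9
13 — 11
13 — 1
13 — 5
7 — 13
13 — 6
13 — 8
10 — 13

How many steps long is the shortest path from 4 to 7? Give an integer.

2

One shortest route is 4 – 13 – 7, which uses 2 edges, and 4 and 7 are not directly tied, so nothing shorter exists. So d(4,7) = 2.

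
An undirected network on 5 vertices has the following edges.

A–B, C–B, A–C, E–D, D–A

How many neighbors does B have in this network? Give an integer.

2

B is directly tied to A and C. That is 2 neighbors, so the degree of B is 2.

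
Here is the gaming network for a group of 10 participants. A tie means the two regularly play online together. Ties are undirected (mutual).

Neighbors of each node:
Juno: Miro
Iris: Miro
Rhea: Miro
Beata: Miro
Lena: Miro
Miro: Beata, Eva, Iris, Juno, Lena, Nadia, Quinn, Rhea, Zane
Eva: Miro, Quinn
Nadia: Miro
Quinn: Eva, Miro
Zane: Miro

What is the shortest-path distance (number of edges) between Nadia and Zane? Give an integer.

2

One shortest route is Nadia – Miro – Zane, which uses 2 edges, and Nadia and Zane are not directly tied, so nothing shorter exists. So d(Nadia,Zane) = 2.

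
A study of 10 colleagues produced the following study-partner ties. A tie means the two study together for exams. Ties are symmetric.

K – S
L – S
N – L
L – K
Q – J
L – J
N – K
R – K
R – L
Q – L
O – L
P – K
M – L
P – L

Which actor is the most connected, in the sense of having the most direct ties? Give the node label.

L

Degrees — J:2, K:5, L:9, M:1, N:2, O:1, P:2, Q:2, R:2, S:2.
The maximum is 9, attained only by L.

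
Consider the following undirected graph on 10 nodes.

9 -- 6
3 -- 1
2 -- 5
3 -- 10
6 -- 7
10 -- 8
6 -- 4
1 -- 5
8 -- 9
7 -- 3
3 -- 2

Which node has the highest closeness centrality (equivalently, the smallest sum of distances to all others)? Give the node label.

Farness (sum of distances to all others) for each node — 1:22, 2:22, 3:16, 4:28, 5:28, 6:20, 7:18, 8:22, 9:24, 10:20.
The smallest farness is 16, for 3, so 3 has the highest closeness.

3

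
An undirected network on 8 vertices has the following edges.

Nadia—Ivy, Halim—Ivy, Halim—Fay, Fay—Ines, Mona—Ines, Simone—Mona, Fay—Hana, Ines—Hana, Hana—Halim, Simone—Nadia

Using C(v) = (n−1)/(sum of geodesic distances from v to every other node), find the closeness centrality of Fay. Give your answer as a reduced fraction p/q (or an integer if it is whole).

Distances from Fay: Halim:1, Hana:1, Ines:1, Ivy:2, Mona:2, Nadia:3, Simone:3. Sum = 13.
n = 8, so closeness = 7/13.

7/13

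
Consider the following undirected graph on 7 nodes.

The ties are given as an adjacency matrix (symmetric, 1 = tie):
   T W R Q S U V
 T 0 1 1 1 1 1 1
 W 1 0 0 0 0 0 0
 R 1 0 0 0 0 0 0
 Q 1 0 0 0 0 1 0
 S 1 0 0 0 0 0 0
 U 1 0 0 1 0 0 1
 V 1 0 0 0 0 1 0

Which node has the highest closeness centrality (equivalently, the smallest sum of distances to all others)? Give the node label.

Farness (sum of distances to all others) for each node — Q:10, R:11, S:11, T:6, U:9, V:10, W:11.
The smallest farness is 6, for T, so T has the highest closeness.

T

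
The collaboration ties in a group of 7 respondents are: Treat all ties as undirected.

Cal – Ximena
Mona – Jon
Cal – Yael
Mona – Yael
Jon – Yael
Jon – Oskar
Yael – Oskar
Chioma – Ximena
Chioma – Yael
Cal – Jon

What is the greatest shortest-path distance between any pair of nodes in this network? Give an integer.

3

Eccentricity of each node (its greatest distance to any other): Cal:2, Chioma:2, Jon:2, Mona:3, Oskar:3, Ximena:3, Yael:2.
The maximum eccentricity is 3, realized for instance by the pair Mona–Ximena via Mona – Yael – Cal – Ximena. So the diameter is 3.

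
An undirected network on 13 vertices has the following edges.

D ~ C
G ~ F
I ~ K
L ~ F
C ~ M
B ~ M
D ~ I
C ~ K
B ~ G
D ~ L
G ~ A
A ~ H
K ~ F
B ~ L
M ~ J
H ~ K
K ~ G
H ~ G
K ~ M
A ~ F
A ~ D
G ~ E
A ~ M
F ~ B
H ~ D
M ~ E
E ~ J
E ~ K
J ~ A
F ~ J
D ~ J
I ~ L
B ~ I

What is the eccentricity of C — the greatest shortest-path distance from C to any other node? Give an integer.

Distances from C: A:2, B:2, D:1, E:2, F:2, G:2, H:2, I:2, J:2, K:1, L:2, M:1.
The largest is 2 (to B, J, E, A, F, G, I, H, and L), so the eccentricity of C is 2.

2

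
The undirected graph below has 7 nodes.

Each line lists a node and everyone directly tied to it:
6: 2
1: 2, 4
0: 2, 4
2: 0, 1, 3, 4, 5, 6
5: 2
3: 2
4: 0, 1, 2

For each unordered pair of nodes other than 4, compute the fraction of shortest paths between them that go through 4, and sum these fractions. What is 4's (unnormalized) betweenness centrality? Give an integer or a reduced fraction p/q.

Pairs whose geodesics pass through 4 — 0–1: 1/2.
All other pairs contribute 0.
Summing the contributions gives betweenness(4) = 1/2.

1/2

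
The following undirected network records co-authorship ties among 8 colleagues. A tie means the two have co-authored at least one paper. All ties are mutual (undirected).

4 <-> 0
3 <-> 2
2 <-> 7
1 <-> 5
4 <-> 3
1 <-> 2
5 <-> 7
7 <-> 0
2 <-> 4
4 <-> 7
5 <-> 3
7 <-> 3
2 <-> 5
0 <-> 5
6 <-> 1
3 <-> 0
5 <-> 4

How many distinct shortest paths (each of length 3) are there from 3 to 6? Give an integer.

The shortest distance is 3. The length-3 paths are: 3–5–1–6; 3–2–1–6.
That gives 2 distinct shortest paths.

2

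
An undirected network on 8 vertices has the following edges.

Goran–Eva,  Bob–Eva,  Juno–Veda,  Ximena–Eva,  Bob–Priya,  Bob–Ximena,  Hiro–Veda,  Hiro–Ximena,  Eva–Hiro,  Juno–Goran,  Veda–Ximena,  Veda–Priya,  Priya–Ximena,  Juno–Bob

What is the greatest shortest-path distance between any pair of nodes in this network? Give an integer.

3

Eccentricity of each node (its greatest distance to any other): Bob:2, Eva:2, Goran:3, Hiro:2, Juno:2, Priya:3, Veda:2, Ximena:2.
The maximum eccentricity is 3, realized for instance by the pair Priya–Goran via Priya – Bob – Juno – Goran. So the diameter is 3.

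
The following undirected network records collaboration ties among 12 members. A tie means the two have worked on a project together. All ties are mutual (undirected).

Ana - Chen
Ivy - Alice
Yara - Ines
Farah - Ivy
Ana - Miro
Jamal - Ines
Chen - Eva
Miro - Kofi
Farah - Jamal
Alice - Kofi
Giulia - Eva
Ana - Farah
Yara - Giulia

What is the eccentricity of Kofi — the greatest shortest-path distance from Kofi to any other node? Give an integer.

Distances from Kofi: Alice:1, Ana:2, Chen:3, Eva:4, Farah:3, Giulia:5, Ines:5, Ivy:2, Jamal:4, Miro:1, Yara:6.
The largest is 6 (to Yara), so the eccentricity of Kofi is 6.

6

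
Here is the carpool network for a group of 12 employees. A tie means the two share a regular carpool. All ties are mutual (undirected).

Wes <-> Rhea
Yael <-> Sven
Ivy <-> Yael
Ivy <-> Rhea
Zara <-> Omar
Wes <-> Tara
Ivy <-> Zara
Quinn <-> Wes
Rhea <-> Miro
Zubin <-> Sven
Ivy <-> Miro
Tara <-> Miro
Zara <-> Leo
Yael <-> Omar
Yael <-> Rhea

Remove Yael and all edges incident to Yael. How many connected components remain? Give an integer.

Without Yael, the remaining ties split the others into: {Ivy, Leo, Miro, Omar, Quinn, Rhea, Tara, Wes, Zara}; {Sven, Zubin}.
That's 2 separate components.

2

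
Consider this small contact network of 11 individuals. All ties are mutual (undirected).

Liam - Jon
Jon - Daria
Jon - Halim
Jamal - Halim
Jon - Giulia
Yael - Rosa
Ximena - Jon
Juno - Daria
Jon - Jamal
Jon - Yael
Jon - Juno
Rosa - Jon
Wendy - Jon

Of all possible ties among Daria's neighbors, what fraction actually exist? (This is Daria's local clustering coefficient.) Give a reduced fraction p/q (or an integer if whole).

1

Daria's neighbors: Jon and Juno (k = 2).
Possible neighbor pairs: C(2,2) = 1. Edges among them: Jon–Juno → e = 1.
Clustering(Daria) = 1/1.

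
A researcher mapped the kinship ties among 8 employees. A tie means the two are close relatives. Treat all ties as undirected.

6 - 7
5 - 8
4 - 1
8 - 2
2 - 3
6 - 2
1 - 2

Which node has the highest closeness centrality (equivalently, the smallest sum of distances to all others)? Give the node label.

2

Farness (sum of distances to all others) for each node — 1:14, 2:10, 3:16, 4:20, 5:20, 6:14, 7:20, 8:14.
The smallest farness is 10, for 2, so 2 has the highest closeness.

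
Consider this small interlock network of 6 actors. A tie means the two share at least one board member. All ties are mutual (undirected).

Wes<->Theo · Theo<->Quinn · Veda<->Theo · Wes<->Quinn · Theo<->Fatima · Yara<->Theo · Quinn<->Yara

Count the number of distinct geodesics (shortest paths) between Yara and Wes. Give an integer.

2

The shortest distance is 2. The length-2 paths are: Yara–Theo–Wes; Yara–Quinn–Wes.
That gives 2 distinct shortest paths.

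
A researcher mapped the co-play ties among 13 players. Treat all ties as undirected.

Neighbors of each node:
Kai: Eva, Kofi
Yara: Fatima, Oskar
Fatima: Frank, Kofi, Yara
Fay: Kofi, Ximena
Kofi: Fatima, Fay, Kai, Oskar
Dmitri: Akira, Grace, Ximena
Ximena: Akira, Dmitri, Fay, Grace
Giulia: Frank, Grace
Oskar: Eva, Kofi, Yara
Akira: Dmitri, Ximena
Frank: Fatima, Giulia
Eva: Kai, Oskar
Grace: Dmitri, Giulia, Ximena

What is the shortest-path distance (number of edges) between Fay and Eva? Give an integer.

3

One shortest route is Fay – Kofi – Oskar – Eva, which uses 3 edges, and at distance 2 from Fay we only reach {Akira, Dmitri, Fatima, Grace, Kai, Oskar}, which does not include Eva. So d(Fay,Eva) = 3.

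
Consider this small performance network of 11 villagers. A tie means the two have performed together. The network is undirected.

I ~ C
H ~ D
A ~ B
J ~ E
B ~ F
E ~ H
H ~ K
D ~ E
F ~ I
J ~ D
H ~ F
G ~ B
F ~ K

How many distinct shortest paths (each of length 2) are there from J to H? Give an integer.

The shortest distance is 2. The length-2 paths are: J–D–H; J–E–H.
That gives 2 distinct shortest paths.

2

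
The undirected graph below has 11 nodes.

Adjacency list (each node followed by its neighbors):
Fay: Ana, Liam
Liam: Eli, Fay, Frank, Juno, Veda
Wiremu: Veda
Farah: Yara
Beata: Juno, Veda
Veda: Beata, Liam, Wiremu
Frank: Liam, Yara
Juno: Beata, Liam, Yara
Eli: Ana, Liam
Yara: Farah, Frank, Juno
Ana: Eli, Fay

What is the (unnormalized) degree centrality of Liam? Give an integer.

5

Liam is directly tied to Eli, Fay, Frank, Juno, and Veda. That is 5 neighbors, so the degree of Liam is 5.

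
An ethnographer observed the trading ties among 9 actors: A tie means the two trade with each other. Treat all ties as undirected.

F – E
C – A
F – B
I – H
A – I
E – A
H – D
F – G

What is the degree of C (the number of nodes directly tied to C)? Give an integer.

C is directly tied to A. That is 1 neighbor, so the degree of C is 1.

1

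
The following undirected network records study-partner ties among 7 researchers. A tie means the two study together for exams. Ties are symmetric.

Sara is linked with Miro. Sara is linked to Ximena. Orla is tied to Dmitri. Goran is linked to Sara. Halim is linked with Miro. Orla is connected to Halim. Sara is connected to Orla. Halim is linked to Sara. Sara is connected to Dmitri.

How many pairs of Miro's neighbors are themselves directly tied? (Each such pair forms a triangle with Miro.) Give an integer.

1

Miro's neighbors: Halim and Sara.
Neighbor pairs that are themselves tied: Miro–Halim–Sara. Each forms one triangle with Miro, for 1 in total.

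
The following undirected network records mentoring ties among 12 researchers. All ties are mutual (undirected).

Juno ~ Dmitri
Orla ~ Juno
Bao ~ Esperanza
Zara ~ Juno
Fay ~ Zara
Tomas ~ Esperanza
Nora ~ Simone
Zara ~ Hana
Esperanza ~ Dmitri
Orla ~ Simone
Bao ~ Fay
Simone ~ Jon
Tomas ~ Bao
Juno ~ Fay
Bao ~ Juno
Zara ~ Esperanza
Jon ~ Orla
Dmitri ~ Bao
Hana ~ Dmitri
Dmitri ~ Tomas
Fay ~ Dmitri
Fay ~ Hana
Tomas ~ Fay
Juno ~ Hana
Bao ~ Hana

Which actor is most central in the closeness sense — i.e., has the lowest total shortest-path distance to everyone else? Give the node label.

Farness (sum of distances to all others) for each node — Bao:20, Dmitri:20, Esperanza:26, Fay:20, Hana:21, Jon:29, Juno:17, Nora:38, Orla:21, Simone:28, Tomas:26, Zara:22.
The smallest farness is 17, for Juno, so Juno has the highest closeness.

Juno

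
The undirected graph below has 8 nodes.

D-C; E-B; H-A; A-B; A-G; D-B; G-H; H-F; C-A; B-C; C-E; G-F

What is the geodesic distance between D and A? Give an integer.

One shortest route is D – B – A, which uses 2 edges, and D and A are not directly tied, so nothing shorter exists. So d(D,A) = 2.

2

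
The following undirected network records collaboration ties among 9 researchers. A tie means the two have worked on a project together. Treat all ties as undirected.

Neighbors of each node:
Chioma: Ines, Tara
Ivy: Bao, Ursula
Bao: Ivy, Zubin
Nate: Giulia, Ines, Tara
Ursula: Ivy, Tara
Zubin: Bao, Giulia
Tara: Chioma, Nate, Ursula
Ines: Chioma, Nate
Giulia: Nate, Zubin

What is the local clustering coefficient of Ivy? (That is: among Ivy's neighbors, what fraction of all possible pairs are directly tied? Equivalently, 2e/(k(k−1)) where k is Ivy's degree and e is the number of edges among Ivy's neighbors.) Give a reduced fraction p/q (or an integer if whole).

0

Ivy's neighbors: Bao and Ursula (k = 2).
Possible neighbor pairs: C(2,2) = 1. Edges among them: none → e = 0.
Clustering(Ivy) = 0/1.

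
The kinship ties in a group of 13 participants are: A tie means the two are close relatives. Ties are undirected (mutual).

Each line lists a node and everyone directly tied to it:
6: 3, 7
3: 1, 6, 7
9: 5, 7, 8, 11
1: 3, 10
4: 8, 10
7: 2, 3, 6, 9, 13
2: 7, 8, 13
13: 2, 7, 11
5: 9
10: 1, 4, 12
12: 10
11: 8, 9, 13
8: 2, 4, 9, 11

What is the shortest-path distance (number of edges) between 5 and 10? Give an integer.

4

One shortest route is 5 – 9 – 8 – 4 – 10, which uses 4 edges, and at distance 3 from 5 we only reach {2, 3, 4, 6, 13}, which does not include 10. So d(5,10) = 4.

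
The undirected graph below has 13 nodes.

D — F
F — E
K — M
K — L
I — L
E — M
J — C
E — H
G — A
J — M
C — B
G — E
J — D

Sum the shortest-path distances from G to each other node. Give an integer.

Distances from G: A:1, B:5, C:4, D:3, E:1, F:2, H:2, I:5, J:3, K:3, L:4, M:2.
Sum = 1 + 5 + 4 + 3 + 1 + 2 + 2 + 5 + 3 + 3 + 4 + 2 = 35.

35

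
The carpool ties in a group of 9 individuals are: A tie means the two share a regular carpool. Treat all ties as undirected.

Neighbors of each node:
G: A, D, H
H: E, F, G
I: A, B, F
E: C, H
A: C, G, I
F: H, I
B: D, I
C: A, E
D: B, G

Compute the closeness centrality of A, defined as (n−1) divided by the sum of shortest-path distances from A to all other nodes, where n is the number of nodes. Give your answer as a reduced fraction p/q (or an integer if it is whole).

Distances from A: B:2, C:1, D:2, E:2, F:2, G:1, H:2, I:1. Sum = 13.
n = 9, so closeness = 8/13.

8/13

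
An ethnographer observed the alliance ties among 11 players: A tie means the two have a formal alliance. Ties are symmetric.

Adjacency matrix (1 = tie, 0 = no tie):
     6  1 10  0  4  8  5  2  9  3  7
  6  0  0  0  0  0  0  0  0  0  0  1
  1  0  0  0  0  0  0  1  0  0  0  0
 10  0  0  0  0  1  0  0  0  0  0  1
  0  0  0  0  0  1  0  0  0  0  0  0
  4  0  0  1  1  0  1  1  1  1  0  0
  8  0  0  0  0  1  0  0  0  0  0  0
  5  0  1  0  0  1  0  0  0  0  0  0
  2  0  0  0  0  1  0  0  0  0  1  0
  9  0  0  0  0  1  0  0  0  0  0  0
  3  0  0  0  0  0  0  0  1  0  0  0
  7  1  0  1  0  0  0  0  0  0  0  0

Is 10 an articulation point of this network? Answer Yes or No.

Yes

Removing 10 leaves {6 and 7} with no path to {0, 1, 2, 3, 4, 5, 8, and 9}, so the network splits into 2 components. 10 is a cut vertex.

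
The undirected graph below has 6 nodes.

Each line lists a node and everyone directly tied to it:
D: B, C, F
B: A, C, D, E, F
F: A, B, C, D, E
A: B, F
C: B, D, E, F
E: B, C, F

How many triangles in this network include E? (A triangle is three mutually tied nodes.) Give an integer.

3

E's neighbors: B, C, and F.
Neighbor pairs that are themselves tied: E–B–C; E–B–F; E–C–F. Each forms one triangle with E, for 3 in total.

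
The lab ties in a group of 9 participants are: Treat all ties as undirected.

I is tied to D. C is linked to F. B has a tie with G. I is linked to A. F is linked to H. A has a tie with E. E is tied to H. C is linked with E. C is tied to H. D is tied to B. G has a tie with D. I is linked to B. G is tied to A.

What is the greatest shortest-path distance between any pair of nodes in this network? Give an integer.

5

Eccentricity of each node (its greatest distance to any other): A:3, B:5, C:4, D:5, E:3, F:5, G:4, H:4, I:4.
The maximum eccentricity is 5, realized for instance by the pair D–F via D – G – A – E – C – F. So the diameter is 5.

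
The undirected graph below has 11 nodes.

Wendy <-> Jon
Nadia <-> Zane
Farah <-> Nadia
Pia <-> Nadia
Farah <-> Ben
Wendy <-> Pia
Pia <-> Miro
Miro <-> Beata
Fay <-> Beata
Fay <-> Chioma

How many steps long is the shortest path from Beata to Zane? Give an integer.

4

One shortest route is Beata – Miro – Pia – Nadia – Zane, which uses 4 edges, and at distance 3 from Beata we only reach {Nadia, Wendy}, which does not include Zane. So d(Beata,Zane) = 4.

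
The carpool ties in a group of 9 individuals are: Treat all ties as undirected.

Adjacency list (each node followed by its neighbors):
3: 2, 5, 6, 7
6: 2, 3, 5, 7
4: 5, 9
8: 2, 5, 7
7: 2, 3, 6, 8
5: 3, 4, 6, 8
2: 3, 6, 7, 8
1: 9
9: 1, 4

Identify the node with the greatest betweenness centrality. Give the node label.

Unnormalized betweenness of each node: 1:0, 2:2/3, 3:8/3, 4:12, 5:47/3, 6:8/3, 7:2/3, 8:8/3, 9:7.
5 has the largest value, 47/3, making it the main broker — the node through which the most shortest paths run.

5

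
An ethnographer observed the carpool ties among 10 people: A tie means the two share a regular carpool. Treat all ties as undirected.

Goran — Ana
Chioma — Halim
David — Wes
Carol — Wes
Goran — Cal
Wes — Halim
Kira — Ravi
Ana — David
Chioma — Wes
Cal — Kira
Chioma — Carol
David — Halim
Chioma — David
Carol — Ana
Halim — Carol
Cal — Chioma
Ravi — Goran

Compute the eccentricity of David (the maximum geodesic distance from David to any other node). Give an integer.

3

Distances from David: Ana:1, Cal:2, Carol:2, Chioma:1, Goran:2, Halim:1, Kira:3, Ravi:3, Wes:1.
The largest is 3 (to Ravi and Kira), so the eccentricity of David is 3.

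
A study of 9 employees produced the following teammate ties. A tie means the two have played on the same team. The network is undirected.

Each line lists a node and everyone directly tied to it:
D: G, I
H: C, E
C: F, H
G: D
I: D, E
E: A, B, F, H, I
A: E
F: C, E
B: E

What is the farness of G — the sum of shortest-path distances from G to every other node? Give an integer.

27

Distances from G: A:4, B:4, C:5, D:1, E:3, F:4, H:4, I:2.
Sum = 4 + 4 + 5 + 1 + 3 + 4 + 4 + 2 = 27.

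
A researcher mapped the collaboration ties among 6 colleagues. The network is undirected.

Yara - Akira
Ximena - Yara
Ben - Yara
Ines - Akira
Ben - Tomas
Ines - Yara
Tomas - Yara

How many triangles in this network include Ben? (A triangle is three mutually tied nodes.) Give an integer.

Ben's neighbors: Tomas and Yara.
Neighbor pairs that are themselves tied: Ben–Tomas–Yara. Each forms one triangle with Ben, for 1 in total.

1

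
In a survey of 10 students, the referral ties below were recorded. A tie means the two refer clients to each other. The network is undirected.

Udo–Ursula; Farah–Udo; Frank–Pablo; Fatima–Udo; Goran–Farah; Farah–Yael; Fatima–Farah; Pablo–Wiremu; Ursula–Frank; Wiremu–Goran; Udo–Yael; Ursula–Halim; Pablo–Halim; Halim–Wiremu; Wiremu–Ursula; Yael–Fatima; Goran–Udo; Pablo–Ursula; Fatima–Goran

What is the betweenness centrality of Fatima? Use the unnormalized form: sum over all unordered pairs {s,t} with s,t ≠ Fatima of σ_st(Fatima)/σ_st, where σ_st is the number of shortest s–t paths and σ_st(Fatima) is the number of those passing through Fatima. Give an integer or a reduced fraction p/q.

Pairs whose geodesics pass through Fatima — Yael–Goran: 1/3; Yael–Wiremu: 1/4.
All other pairs contribute 0.
Summing the contributions gives betweenness(Fatima) = 7/12.

7/12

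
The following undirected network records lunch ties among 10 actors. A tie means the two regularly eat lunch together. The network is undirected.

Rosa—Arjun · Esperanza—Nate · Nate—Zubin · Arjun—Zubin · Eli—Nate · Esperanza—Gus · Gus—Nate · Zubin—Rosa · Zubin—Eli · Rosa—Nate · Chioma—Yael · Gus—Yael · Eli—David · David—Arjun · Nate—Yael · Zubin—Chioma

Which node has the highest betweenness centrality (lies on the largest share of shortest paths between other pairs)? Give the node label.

Nate

Unnormalized betweenness of each node: Arjun:2, Chioma:5/6, David:1/2, Eli:5, Esperanza:0, Gus:5/6, Nate:95/6, Rosa:11/6, Yael:13/6, Zubin:8.
Nate has the largest value, 95/6, making it the main broker — the node through which the most shortest paths run.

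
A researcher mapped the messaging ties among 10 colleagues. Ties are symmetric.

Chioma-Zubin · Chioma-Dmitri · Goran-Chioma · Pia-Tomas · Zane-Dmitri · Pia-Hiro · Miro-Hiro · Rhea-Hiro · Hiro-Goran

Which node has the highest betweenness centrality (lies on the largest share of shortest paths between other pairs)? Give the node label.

Unnormalized betweenness of each node: Chioma:20, Dmitri:8, Goran:20, Hiro:25, Miro:0, Pia:8, Rhea:0, Tomas:0, Zane:0, Zubin:0.
Hiro has the largest value, 25, making it the main broker — the node through which the most shortest paths run.

Hiro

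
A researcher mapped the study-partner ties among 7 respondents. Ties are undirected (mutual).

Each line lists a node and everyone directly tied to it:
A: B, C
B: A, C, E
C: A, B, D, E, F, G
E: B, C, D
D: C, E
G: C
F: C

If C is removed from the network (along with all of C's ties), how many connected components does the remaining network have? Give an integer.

Without C, the remaining ties split the others into: {A, B, D, E}; {G}; {F}.
That's 3 separate components.

3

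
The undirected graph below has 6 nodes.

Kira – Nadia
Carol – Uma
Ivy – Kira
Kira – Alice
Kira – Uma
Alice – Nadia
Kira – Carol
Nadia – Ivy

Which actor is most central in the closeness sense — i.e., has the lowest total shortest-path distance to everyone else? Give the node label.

Farness (sum of distances to all others) for each node — Alice:8, Carol:8, Ivy:8, Kira:5, Nadia:7, Uma:8.
The smallest farness is 5, for Kira, so Kira has the highest closeness.

Kira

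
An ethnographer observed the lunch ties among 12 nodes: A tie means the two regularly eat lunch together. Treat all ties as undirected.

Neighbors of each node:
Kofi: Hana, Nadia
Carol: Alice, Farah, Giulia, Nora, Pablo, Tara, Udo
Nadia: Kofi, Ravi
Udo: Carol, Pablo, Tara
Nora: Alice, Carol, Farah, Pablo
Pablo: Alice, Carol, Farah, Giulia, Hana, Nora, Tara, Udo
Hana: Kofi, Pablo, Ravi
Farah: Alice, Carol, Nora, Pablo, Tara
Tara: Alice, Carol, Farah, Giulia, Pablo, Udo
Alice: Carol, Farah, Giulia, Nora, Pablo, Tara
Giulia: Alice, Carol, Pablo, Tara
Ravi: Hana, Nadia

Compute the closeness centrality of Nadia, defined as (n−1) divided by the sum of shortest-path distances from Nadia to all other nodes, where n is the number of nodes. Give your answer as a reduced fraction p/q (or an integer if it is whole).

Distances from Nadia: Alice:4, Carol:4, Farah:4, Giulia:4, Hana:2, Kofi:1, Nora:4, Pablo:3, Ravi:1, Tara:4, Udo:4. Sum = 35.
n = 12, so closeness = 11/35.

11/35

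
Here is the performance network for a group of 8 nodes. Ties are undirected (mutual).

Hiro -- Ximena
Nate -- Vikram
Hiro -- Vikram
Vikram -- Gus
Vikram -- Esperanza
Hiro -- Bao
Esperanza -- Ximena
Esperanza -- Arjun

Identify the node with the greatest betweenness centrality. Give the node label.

Vikram

Unnormalized betweenness of each node: Arjun:0, Bao:0, Esperanza:15/2, Gus:0, Hiro:15/2, Nate:0, Vikram:13, Ximena:2.
Vikram has the largest value, 13, making it the main broker — the node through which the most shortest paths run.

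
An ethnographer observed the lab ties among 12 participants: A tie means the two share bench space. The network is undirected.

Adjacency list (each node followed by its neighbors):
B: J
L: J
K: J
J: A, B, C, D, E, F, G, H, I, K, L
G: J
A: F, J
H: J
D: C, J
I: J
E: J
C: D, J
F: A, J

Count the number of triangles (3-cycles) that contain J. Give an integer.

2

J's neighbors: A, B, C, D, E, F, G, H, I, K, and L.
Neighbor pairs that are themselves tied: J–A–F; J–C–D. Each forms one triangle with J, for 2 in total.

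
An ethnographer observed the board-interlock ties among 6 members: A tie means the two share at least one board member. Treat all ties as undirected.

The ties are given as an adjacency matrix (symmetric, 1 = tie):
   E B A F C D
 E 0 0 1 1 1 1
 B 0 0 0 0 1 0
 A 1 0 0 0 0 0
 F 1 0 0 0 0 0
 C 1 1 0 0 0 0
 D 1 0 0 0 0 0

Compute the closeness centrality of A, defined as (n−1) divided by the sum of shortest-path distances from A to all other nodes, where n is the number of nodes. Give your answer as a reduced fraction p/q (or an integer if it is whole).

1/2

Distances from A: B:3, C:2, D:2, E:1, F:2. Sum = 10.
n = 6, so closeness = 5/10 = 1/2.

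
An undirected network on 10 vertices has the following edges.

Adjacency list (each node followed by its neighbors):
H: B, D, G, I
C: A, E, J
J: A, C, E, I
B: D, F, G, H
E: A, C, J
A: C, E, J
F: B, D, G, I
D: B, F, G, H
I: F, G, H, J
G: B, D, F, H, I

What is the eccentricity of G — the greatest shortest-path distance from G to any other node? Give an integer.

3

Distances from G: A:3, B:1, C:3, D:1, E:3, F:1, H:1, I:1, J:2.
The largest is 3 (to E, A, and C), so the eccentricity of G is 3.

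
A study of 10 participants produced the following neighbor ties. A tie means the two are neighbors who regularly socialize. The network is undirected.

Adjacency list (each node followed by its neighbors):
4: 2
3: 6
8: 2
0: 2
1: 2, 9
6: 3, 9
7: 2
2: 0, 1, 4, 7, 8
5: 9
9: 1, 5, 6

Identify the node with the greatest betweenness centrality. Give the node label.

2

Unnormalized betweenness of each node: 0:0, 1:20, 2:26, 3:0, 4:0, 5:0, 6:8, 7:0, 8:0, 9:20.
2 has the largest value, 26, making it the main broker — the node through which the most shortest paths run.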